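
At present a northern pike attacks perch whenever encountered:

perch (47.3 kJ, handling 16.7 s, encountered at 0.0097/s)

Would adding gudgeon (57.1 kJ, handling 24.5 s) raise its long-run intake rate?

Yes

On perch alone, R = ΣλE/(1+Σλh) = 0.4588/1.162 = 0.3948 kJ/s.
Profitability of gudgeon: 57.1/24.5 = 2.331 kJ/s.
2.331 > 0.3948, so adding gudgeon raises the average — include it.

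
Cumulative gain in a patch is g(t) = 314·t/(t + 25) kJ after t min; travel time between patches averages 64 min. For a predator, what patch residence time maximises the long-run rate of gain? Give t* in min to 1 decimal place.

40.0 min

Maximise g(t)/(T+t): set derivative to zero → g'(t)(T+t) = g(t).
g'(t) = 314·25/(t + 25)². Setting 314·25/(t+25)² = 314t/[(t+25)(64+t)] gives 25(64+t) = t(t+25), so t² = 25×64 = 1600.
t* = √1600 = 40 min.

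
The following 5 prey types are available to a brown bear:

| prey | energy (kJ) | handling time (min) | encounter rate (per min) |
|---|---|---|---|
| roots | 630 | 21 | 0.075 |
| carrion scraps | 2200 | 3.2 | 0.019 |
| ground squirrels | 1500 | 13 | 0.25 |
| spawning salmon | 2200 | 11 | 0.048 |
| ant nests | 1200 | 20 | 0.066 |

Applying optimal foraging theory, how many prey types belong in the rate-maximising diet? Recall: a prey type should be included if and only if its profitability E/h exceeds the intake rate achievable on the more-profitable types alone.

3

Profitabilities (E/h, kJ/min): carrion scraps 688, spawning salmon 200, ground squirrels 115, ant nests 60, roots 30. Add prey in this order while the next type's profitability exceeds the intake rate on those already taken.
Rate on top 1: 39.4. spawning salmon: 200 > 39.4 → include.
Rate on top 2: 92.77. ground squirrels: 115 > 92.77 → include.
Rate on top 3: 108. ant nests: 60 < 108 → exclude; stop.
Optimal diet: carrion scraps, spawning salmon, ground squirrels — 3 of 5 types.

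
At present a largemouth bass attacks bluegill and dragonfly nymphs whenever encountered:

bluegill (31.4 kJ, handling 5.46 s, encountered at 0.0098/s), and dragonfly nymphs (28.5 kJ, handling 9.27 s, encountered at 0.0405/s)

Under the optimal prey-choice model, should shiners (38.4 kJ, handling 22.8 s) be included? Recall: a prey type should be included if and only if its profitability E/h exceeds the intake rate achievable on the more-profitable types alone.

Current rate: (0.0098×31.4 + 0.0405×28.5)/(1 + 0.0098×5.46 + 0.0405×9.27) = 1.023 kJ/s.
Profitability of shiners: 38.4/22.8 = 1.684 kJ/s.
Since 1.684 > R, including shiners increases the long-run rate.

Yes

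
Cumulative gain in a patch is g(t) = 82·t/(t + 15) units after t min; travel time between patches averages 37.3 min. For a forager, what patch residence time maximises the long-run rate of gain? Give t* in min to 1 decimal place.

Optimal t* satisfies g'(t*) = g(t*)/(T + t*).
g'(t) = 82·15/(t + 15)². Setting 82·15/(t+15)² = 82t/[(t+15)(37.3+t)] gives 15(37.3+t) = t(t+15), so t² = 15×37.3 = 559.5.
t* = √559.5 = 23.65 min.

23.7 min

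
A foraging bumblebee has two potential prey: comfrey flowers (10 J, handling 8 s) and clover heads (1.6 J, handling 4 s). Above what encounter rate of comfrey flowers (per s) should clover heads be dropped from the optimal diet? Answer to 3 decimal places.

At the threshold, the rate on comfrey flowers alone equals the profitability of clover heads: λ·10/(1 + λ·8) = 1.6/4 = 0.4.
Rearranging, λ(10 − 0.4×8) = 0.4, so λ = 0.4/6.8 = 0.05882 per s.

0.059 per s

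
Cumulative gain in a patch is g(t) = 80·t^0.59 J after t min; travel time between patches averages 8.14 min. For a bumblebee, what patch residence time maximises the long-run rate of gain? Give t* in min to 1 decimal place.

Maximise g(t)/(T+t): set derivative to zero → g'(t)(T+t) = g(t).
g'(t) = 0.59·80·t^-0.41. Setting 0.59·80·t^-0.41 = 80·t^0.59/(8.14+t) gives 0.59(8.14+t) = t, so 0.41·t = 0.59×8.14.
t* = 0.59×8.14/0.41 = 11.71 min.

11.7 min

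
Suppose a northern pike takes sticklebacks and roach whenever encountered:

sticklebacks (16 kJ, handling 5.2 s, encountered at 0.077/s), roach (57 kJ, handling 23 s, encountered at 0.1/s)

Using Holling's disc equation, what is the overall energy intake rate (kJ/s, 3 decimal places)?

R = Σλ_iE_i / (1 + Σλ_ih_i)
Numerator: 0.077×16 + 0.1×57 = 6.932
Denominator: 1 + 0.077×5.2 + 0.1×23 = 3.7
R = 6.932/3.7 = 1.873 kJ/s

1.873 kJ/s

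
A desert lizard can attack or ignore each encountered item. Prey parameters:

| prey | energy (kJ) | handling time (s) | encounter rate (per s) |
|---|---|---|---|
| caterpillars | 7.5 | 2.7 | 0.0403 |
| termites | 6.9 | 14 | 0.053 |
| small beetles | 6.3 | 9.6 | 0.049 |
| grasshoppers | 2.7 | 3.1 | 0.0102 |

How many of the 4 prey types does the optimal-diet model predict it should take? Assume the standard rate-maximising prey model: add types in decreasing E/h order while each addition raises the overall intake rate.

4

Profitabilities (E/h, kJ/s): caterpillars 2.78, grasshoppers 0.871, small beetles 0.656, termites 0.493. Add prey in this order while the next type's profitability exceeds the intake rate on those already taken.
Rate on top 1: 0.2726. grasshoppers: 0.871 > 0.2726 → include.
Rate on top 2: 0.2892. small beetles: 0.656 > 0.2892 → include.
Rate on top 3: 0.3964. termites: 0.493 > 0.3964 → include.
Optimal diet: caterpillars, grasshoppers, small beetles, termites — 4 of 4 types.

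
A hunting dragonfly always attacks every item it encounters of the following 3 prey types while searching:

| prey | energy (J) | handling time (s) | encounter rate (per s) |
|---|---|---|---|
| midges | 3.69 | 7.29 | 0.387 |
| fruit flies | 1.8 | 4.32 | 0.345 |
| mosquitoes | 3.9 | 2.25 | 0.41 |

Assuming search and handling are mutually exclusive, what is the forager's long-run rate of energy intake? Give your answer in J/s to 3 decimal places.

R = (0.387×3.69 + 0.345×1.8 + 0.41×3.9) / (1 + 0.387×7.29 + 0.345×4.32 + 0.41×2.25) = 3.648/6.234 = 0.5852 J/s.

0.585 J/s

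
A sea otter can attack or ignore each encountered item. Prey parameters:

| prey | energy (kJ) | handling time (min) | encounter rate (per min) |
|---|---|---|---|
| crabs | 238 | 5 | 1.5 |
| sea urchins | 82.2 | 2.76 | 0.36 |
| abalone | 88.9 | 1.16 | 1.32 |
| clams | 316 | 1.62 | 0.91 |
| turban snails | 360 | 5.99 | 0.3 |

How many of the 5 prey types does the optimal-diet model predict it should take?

E/h in descending order: clams 195, abalone 76.6, turban snails 60.1, crabs 47.6, sea urchins 29.8 kJ/min. The optimal diet is the largest prefix of this list for which every included type satisfies E_i/h_i > R on the types above it.
Rate on top 1: 116.2. abalone: 76.6 < 116.2 → exclude; stop.
Optimal diet: clams — 1 of 5 types.

1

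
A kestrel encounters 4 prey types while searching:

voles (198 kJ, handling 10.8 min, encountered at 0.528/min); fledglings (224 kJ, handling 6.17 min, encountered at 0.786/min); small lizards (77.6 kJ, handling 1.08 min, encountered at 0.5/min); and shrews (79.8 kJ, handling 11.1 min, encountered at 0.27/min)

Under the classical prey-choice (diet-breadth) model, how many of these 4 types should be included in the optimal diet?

2

Profitabilities (E/h, kJ/min): small lizards 71.9, fledglings 36.3, voles 18.3, shrews 7.19. Add prey in this order while the next type's profitability exceeds the intake rate on those already taken.
Rate on top 1: 25.19. fledglings: 36.3 > 25.19 → include.
Rate on top 2: 33.63. voles: 18.3 < 33.63 → exclude; stop.
Optimal diet: small lizards, fledglings — 2 of 4 types.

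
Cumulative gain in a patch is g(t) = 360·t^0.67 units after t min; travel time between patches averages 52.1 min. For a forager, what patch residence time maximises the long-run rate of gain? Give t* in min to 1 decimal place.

105.8 min

By the marginal value theorem, leave when the instantaneous gain rate g'(t) equals the habitat-wide average g(t)/(T + t).
g'(t) = 0.67·360·t^-0.33. Setting 0.67·360·t^-0.33 = 360·t^0.67/(52.1+t) gives 0.67(52.1+t) = t, so 0.33·t = 0.67×52.1.
t* = 0.67×52.1/0.33 = 105.8 min.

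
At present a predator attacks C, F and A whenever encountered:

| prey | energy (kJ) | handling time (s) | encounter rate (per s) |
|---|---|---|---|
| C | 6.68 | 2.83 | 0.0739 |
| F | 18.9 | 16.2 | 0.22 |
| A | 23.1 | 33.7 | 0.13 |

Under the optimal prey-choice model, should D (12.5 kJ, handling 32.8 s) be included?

No

Current rate: (0.0739×6.68 + 0.22×18.9 + 0.13×23.1)/(1 + 0.0739×2.83 + 0.22×16.2 + 0.13×33.7) = 0.8362 kJ/s.
Profitability of D: 12.5/32.8 = 0.3811 kJ/s.
Since 0.3811 < R, time spent handling D is better spent searching.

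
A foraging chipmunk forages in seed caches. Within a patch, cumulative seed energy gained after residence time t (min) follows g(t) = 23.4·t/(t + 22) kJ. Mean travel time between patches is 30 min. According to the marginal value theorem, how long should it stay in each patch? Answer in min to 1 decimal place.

25.7 min

By the marginal value theorem, leave when the instantaneous gain rate g'(t) equals the habitat-wide average g(t)/(T + t).
g'(t) = 23.4·22/(t + 22)². Setting 23.4·22/(t+22)² = 23.4t/[(t+22)(30+t)] gives 22(30+t) = t(t+22), so t² = 22×30 = 660.
t* = √660 = 25.69 min.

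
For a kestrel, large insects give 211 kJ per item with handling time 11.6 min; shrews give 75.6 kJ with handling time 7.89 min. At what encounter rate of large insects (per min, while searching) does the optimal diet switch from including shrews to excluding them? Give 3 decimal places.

0.096 per min

The zero-one rule: include shrews iff E₂/h₂ > λE₁/(1+λh₁). Equality gives the switch point.
λE₁h₂ = E₂ + λE₂h₁ ⇒ λ = E₂/(E₁h₂ − E₂h₁) = 75.6/(1665 − 877) = 0.09596 per min.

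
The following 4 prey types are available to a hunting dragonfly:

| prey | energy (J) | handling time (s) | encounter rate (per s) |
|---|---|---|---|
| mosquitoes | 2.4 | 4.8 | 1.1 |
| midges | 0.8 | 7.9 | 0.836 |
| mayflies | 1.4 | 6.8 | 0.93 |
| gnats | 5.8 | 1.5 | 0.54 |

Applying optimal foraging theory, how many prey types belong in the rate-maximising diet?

1

Profitabilities (E/h, J/s): gnats 3.87, mosquitoes 0.5, mayflies 0.206, midges 0.101. Add prey in this order while the next type's profitability exceeds the intake rate on those already taken.
Rate on top 1: 1.73. mosquitoes: 0.5 < 1.73 → exclude; stop.
Optimal diet: gnats — 1 of 4 types.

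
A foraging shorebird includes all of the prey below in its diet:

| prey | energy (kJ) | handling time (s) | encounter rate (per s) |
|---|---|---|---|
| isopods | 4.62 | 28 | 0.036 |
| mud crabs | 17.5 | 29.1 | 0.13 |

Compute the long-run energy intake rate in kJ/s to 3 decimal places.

R = Σλ_iE_i / (1 + Σλ_ih_i)
Numerator: 0.036×4.62 + 0.13×17.5 = 2.441
Denominator: 1 + 0.036×28 + 0.13×29.1 = 5.791
R = 2.441/5.791 = 0.4216 kJ/s

0.422 kJ/s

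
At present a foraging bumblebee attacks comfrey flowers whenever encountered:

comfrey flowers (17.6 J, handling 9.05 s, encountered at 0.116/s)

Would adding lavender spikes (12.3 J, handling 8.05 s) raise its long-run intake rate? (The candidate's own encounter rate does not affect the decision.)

On comfrey flowers alone, R = ΣλE/(1+Σλh) = 2.042/2.05 = 0.996 J/s.
Profitability of lavender spikes: 12.3/8.05 = 1.528 J/s.
1.528 > 0.996, so adding lavender spikes raises the average — include it.

Yes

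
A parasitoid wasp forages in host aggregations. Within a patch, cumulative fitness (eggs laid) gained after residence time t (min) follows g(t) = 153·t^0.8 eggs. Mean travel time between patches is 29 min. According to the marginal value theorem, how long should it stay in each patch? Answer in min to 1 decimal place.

116.0 min

By the marginal value theorem, leave when the instantaneous gain rate g'(t) equals the habitat-wide average g(t)/(T + t).
g'(t) = 0.8·153·t^-0.2. Setting 0.8·153·t^-0.2 = 153·t^0.8/(29+t) gives 0.8(29+t) = t, so 0.20·t = 0.8×29.
t* = 0.8×29/0.20 = 116 min.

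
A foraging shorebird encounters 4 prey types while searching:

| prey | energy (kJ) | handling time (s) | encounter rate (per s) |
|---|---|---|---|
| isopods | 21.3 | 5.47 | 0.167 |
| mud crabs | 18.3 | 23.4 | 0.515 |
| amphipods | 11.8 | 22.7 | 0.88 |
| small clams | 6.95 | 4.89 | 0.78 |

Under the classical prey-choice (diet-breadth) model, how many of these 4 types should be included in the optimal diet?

E/h in descending order: isopods 3.89, small clams 1.42, mud crabs 0.782, amphipods 0.52 kJ/s. The optimal diet is the largest prefix of this list for which every included type satisfies E_i/h_i > R on the types above it.
Rate on top 1: 1.859. small clams: 1.42 < 1.859 → exclude; stop.
Optimal diet: isopods — 1 of 4 types.

1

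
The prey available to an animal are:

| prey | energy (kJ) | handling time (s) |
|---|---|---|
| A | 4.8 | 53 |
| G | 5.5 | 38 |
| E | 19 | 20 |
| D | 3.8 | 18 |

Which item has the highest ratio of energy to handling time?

E

Profitability E/h (kJ/s): A = 4.8/53 = 0.0906, G = 5.5/38 = 0.145, E = 19/20 = 0.95, D = 3.8/18 = 0.211.
Ranked: E > D > G > A.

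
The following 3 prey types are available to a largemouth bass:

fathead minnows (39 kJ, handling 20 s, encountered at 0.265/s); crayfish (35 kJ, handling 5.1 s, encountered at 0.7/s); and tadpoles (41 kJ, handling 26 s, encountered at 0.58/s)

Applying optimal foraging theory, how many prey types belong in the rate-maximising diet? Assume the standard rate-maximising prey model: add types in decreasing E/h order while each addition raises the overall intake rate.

Profitabilities (E/h, kJ/s): crayfish 6.86, fathead minnows 1.95, tadpoles 1.58. Add prey in this order while the next type's profitability exceeds the intake rate on those already taken.
Rate on top 1: 5.361. fathead minnows: 1.95 < 5.361 → exclude; stop.
Optimal diet: crayfish — 1 of 3 types.

1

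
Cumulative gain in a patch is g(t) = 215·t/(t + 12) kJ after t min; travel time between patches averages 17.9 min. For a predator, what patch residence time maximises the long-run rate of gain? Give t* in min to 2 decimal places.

Maximise g(t)/(T+t): set derivative to zero → g'(t)(T+t) = g(t).
g'(t) = 215·12/(t + 12)². Setting 215·12/(t+12)² = 215t/[(t+12)(17.9+t)] gives 12(17.9+t) = t(t+12), so t² = 12×17.9 = 214.8.
t* = √214.8 = 14.66 min.

14.66 min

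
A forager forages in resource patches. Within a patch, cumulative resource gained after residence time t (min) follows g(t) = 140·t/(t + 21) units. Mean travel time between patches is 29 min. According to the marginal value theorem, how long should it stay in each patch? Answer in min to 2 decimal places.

24.68 min

By the marginal value theorem, leave when the instantaneous gain rate g'(t) equals the habitat-wide average g(t)/(T + t).
g'(t) = 140·21/(t + 21)². Setting 140·21/(t+21)² = 140t/[(t+21)(29+t)] gives 21(29+t) = t(t+21), so t² = 21×29 = 609.
t* = √609 = 24.68 min.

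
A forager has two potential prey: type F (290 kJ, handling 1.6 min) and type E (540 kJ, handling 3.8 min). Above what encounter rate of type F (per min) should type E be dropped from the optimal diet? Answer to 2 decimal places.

2.27 per min

The zero-one rule: include type E iff E₂/h₂ > λE₁/(1+λh₁). Equality gives the switch point.
λE₁h₂ = E₂ + λE₂h₁ ⇒ λ = E₂/(E₁h₂ − E₂h₁) = 540/(1102 − 864) = 2.269 per min.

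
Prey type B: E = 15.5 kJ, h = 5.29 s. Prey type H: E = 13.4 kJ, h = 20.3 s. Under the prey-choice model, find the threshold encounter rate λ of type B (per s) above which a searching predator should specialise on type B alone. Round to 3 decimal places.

Drop type H once their profitability E₂/h₂ falls below the rate achievable on type B alone: E₂/h₂ = λE₁/(1 + λh₁).
Solve for λ: λE₁h₂ = E₂(1 + λh₁) → λ(E₁h₂ − E₂h₁) = E₂ → λ = E₂/(E₁h₂ − E₂h₁).
λ = 13.4/(15.5×20.3 − 13.4×5.29) = 13.4/243.8 = 0.05497 per s.

0.055 per s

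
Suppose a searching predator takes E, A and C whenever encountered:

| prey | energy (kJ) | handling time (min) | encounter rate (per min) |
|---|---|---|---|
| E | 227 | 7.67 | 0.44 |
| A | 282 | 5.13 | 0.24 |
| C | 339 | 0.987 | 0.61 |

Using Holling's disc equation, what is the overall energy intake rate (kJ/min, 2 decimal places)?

R = Σλ_iE_i / (1 + Σλ_ih_i)
Numerator: 0.44×227 + 0.24×282 + 0.61×339 = 374.3
Denominator: 1 + 0.44×7.67 + 0.24×5.13 + 0.61×0.987 = 6.208
R = 374.3/6.208 = 60.3 kJ/min

60.30 kJ/min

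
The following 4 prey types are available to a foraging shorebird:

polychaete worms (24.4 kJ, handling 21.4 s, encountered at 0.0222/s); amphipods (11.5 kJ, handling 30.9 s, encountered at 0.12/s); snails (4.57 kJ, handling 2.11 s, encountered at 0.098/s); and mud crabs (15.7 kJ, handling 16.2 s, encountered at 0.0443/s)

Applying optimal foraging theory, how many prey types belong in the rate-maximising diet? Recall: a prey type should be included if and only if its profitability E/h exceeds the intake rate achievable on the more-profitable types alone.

Profitabilities (E/h, kJ/s): snails 2.17, polychaete worms 1.14, mud crabs 0.969, amphipods 0.372. Add prey in this order while the next type's profitability exceeds the intake rate on those already taken.
Rate on top 1: 0.3711. polychaete worms: 1.14 > 0.3711 → include.
Rate on top 2: 0.5884. mud crabs: 0.969 > 0.5884 → include.
Rate on top 3: 0.7022. amphipods: 0.372 < 0.7022 → exclude; stop.
Optimal diet: snails, polychaete worms, mud crabs — 3 of 4 types.

3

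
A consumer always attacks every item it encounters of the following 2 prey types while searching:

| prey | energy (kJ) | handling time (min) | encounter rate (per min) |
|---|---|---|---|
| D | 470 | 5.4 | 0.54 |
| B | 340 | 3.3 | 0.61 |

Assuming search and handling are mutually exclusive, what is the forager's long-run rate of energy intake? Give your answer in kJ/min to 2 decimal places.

77.79 kJ/min

R = (0.54×470 + 0.61×340) / (1 + 0.54×5.4 + 0.61×3.3) = 461.2/5.929 = 77.79 kJ/min.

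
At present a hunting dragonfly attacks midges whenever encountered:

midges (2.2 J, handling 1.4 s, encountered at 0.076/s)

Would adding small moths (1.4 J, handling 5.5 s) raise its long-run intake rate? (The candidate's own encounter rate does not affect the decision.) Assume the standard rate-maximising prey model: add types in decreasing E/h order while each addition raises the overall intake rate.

Current rate: (0.076×2.2)/(1 + 0.076×1.4) = 0.1511 J/s.
small moths: E/h = 1.4/5.5 = 0.2545 J/s.
Since 0.2545 > R, including small moths increases the long-run rate.

Yes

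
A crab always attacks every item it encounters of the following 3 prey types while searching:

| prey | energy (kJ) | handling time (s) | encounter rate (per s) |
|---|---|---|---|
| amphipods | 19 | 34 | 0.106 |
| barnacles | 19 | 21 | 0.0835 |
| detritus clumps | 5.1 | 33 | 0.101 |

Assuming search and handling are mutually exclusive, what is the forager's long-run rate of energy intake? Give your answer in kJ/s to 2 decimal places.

0.42 kJ/s

Energy encountered per unit search time: 0.106×19 + 0.0835×19 + 0.101×5.1 = 4.116 kJ/s.
Handling time per unit search time: 0.106×34 + 0.0835×21 + 0.101×33 = 8.691.
Rate = 4.116/(1 + 8.691) = 0.4247 kJ/s.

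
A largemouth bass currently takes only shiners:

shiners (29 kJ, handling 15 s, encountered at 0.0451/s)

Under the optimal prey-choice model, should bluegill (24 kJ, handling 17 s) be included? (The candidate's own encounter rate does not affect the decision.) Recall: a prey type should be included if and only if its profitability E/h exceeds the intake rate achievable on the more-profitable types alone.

Yes

On shiners alone, R = ΣλE/(1+Σλh) = 1.308/1.676 = 0.7801 kJ/s.
Profitability of bluegill: 24/17 = 1.412 kJ/s.
1.412 > 0.7801, so adding bluegill raises the average — include it.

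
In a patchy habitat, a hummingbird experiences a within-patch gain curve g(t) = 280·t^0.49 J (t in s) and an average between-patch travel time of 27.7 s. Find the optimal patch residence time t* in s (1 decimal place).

Optimal t* satisfies g'(t*) = g(t*)/(T + t*).
g'(t) = 0.49·280·t^-0.51. Setting 0.49·280·t^-0.51 = 280·t^0.49/(27.7+t) gives 0.49(27.7+t) = t, so 0.51·t = 0.49×27.7.
t* = 0.49×27.7/0.51 = 26.61 s.

26.6 s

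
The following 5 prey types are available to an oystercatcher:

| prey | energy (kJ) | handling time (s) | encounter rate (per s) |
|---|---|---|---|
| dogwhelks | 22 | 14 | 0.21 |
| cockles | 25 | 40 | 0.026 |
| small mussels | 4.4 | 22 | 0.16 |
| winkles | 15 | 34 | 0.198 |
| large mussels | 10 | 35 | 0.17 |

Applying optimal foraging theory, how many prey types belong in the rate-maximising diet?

Profitabilities (E/h, kJ/s): dogwhelks 1.57, cockles 0.625, winkles 0.441, large mussels 0.286, small mussels 0.2. Add prey in this order while the next type's profitability exceeds the intake rate on those already taken.
Rate on top 1: 1.173. cockles: 0.625 < 1.173 → exclude; stop.
Optimal diet: dogwhelks — 1 of 5 types.

1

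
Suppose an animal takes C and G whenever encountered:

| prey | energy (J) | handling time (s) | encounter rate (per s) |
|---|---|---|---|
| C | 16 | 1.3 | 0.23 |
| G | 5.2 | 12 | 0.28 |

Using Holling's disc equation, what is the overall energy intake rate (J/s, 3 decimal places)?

1.102 J/s

R = (0.23×16 + 0.28×5.2) / (1 + 0.23×1.3 + 0.28×12) = 5.136/4.659 = 1.102 J/s.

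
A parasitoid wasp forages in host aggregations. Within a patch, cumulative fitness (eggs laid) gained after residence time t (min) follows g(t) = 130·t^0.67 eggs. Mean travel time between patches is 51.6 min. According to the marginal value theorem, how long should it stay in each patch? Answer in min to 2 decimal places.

104.76 min

Maximise g(t)/(T+t): set derivative to zero → g'(t)(T+t) = g(t).
g'(t) = 0.67·130·t^-0.33. Setting 0.67·130·t^-0.33 = 130·t^0.67/(51.6+t) gives 0.67(51.6+t) = t, so 0.33·t = 0.67×51.6.
t* = 0.67×51.6/0.33 = 104.8 min.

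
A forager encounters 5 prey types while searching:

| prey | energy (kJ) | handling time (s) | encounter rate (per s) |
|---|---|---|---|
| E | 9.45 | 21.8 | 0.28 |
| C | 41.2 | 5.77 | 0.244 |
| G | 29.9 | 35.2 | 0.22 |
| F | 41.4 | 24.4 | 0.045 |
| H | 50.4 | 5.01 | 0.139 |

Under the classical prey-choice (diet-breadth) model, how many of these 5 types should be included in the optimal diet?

2

Rank by E/h (kJ/s): H 10.1, C 7.14, F 1.7, G 0.849, E 0.433. Include each in turn until the next type's E/h falls below the running intake rate.
Rate on top 1: 4.13. C: 7.14 > 4.13 → include.
Rate on top 2: 5.495. F: 1.7 < 5.495 → exclude; stop.
Optimal diet: H, C — 2 of 5 types.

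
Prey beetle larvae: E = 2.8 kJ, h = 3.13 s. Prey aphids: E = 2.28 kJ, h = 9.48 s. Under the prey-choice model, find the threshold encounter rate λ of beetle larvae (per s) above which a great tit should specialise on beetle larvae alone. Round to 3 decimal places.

Drop aphids once their profitability E₂/h₂ falls below the rate achievable on beetle larvae alone: E₂/h₂ = λE₁/(1 + λh₁).
Solve for λ: λE₁h₂ = E₂(1 + λh₁) → λ(E₁h₂ − E₂h₁) = E₂ → λ = E₂/(E₁h₂ − E₂h₁).
λ = 2.28/(2.8×9.48 − 2.28×3.13) = 2.28/19.41 = 0.1175 per s.

0.117 per s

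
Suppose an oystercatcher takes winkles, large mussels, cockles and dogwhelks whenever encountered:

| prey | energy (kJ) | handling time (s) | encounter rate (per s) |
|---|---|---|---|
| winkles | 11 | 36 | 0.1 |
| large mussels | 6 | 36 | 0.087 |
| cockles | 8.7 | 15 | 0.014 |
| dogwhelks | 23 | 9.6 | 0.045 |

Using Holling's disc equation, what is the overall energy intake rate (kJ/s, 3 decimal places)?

0.332 kJ/s

R = (0.1×11 + 0.087×6 + 0.014×8.7 + 0.045×23) / (1 + 0.1×36 + 0.087×36 + 0.014×15 + 0.045×9.6) = 2.779/8.374 = 0.3318 kJ/s.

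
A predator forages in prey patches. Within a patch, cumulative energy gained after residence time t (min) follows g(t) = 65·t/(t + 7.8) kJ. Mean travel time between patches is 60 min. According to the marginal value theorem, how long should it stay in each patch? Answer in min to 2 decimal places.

By the marginal value theorem, leave when the instantaneous gain rate g'(t) equals the habitat-wide average g(t)/(T + t).
g'(t) = 65·7.8/(t + 7.8)². Setting 65·7.8/(t+7.8)² = 65t/[(t+7.8)(60+t)] gives 7.8(60+t) = t(t+7.8), so t² = 7.8×60 = 468.
t* = √468 = 21.63 min.

21.63 min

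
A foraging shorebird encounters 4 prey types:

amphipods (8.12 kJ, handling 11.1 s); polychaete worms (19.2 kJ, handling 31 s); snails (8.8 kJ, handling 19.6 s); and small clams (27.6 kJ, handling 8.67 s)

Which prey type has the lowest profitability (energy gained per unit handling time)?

Profitability E/h (kJ/s): amphipods = 8.12/11.1 = 0.732, polychaete worms = 19.2/31 = 0.619, snails = 8.8/19.6 = 0.449, small clams = 27.6/8.67 = 3.18.
Ranked: small clams > amphipods > polychaete worms > snails.

snails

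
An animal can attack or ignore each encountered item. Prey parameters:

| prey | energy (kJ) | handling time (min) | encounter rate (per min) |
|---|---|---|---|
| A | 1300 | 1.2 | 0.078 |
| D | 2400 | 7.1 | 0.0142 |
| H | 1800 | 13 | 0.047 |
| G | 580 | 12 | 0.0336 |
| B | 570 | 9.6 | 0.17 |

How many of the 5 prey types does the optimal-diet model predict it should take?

3

Profitabilities (E/h, kJ/min): A 1.08e+03, D 338, H 138, B 59.4, G 48.3. Add prey in this order while the next type's profitability exceeds the intake rate on those already taken.
Rate on top 1: 92.72. D: 338 > 92.72 → include.
Rate on top 2: 113.4. H: 138 > 113.4 → include.
Rate on top 3: 121.9. B: 59.4 < 121.9 → exclude; stop.
Optimal diet: A, D, H — 3 of 5 types.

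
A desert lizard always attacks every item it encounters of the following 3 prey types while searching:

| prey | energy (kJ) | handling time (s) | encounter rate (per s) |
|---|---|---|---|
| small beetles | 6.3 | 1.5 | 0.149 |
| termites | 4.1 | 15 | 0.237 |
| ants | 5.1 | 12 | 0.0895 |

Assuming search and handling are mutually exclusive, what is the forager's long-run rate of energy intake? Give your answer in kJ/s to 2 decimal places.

0.40 kJ/s

R = (0.149×6.3 + 0.237×4.1 + 0.0895×5.1) / (1 + 0.149×1.5 + 0.237×15 + 0.0895×12) = 2.367/5.852 = 0.4044 kJ/s.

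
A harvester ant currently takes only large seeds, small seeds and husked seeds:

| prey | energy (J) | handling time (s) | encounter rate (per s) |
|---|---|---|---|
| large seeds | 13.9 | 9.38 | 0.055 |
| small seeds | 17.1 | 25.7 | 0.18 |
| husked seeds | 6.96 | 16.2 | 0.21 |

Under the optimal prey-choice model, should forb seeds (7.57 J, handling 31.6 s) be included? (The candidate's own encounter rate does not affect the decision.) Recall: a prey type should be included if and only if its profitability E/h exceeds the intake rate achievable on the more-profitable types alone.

No

Current rate: (0.055×13.9 + 0.18×17.1 + 0.21×6.96)/(1 + 0.055×9.38 + 0.18×25.7 + 0.21×16.2) = 0.5558 J/s.
forb seeds: E/h = 7.57/31.6 = 0.2396 J/s.
Since 0.2396 < R, time spent handling forb seeds is better spent searching.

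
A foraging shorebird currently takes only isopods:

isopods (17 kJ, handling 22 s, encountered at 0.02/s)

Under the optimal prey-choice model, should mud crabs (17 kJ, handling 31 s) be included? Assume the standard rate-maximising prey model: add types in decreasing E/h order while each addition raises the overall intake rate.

Yes

On isopods alone, R = ΣλE/(1+Σλh) = 0.34/1.44 = 0.2361 kJ/s.
mud crabs: E/h = 17/31 = 0.5484 kJ/s.
0.5484 > 0.2361, so adding mud crabs raises the average — include it.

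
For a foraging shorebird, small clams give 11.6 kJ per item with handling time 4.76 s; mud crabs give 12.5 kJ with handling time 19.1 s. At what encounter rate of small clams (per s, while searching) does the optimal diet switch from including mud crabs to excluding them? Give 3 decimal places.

0.077 per s

The zero-one rule: include mud crabs iff E₂/h₂ > λE₁/(1+λh₁). Equality gives the switch point.
λE₁h₂ = E₂ + λE₂h₁ ⇒ λ = E₂/(E₁h₂ − E₂h₁) = 12.5/(221.6 − 59.5) = 0.07713 per s.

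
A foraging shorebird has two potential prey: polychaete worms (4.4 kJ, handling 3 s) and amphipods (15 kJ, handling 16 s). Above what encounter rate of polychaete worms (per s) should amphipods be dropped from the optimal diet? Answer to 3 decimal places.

0.591 per s

Drop amphipods once their profitability E₂/h₂ falls below the rate achievable on polychaete worms alone: E₂/h₂ = λE₁/(1 + λh₁).
Solve for λ: λE₁h₂ = E₂(1 + λh₁) → λ(E₁h₂ − E₂h₁) = E₂ → λ = E₂/(E₁h₂ − E₂h₁).
λ = 15/(4.4×16 − 15×3) = 15/25.4 = 0.5906 per s.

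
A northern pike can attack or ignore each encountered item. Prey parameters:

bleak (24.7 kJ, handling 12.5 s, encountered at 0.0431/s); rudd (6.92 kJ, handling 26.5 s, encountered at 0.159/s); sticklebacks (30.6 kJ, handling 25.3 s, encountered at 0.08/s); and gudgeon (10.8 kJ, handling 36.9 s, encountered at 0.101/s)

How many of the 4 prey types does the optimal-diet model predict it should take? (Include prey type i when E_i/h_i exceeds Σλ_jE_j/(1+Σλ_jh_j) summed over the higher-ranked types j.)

2

Profitabilities (E/h, kJ/s): bleak 1.98, sticklebacks 1.21, gudgeon 0.293, rudd 0.261. Add prey in this order while the next type's profitability exceeds the intake rate on those already taken.
Rate on top 1: 0.6918. sticklebacks: 1.21 > 0.6918 → include.
Rate on top 2: 0.9859. gudgeon: 0.293 < 0.9859 → exclude; stop.
Optimal diet: bleak, sticklebacks — 2 of 4 types.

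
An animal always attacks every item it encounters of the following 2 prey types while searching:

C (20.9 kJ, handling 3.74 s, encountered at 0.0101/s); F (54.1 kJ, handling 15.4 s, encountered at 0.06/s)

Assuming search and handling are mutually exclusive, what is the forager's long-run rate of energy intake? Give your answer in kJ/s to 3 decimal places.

Energy encountered per unit search time: 0.0101×20.9 + 0.06×54.1 = 3.457 kJ/s.
Handling time per unit search time: 0.0101×3.74 + 0.06×15.4 = 0.9618.
Rate = 3.457/(1 + 0.9618) = 1.762 kJ/s.

1.762 kJ/s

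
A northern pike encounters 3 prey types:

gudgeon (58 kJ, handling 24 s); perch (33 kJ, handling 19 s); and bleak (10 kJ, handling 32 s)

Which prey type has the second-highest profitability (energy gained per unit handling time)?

In descending order of E/h:
gudgeon: 58/24 = 2.42 kJ/s
perch: 33/19 = 1.74 kJ/s
bleak: 10/32 = 0.312 kJ/s

perch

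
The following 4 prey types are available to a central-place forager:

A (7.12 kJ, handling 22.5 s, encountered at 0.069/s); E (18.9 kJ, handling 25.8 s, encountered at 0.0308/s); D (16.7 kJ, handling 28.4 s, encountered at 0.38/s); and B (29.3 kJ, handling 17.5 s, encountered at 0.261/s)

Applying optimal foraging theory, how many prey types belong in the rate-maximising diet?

1

Profitabilities (E/h, kJ/s): B 1.67, E 0.733, D 0.588, A 0.316. Add prey in this order while the next type's profitability exceeds the intake rate on those already taken.
Rate on top 1: 1.374. E: 0.733 < 1.374 → exclude; stop.
Optimal diet: B — 1 of 4 types.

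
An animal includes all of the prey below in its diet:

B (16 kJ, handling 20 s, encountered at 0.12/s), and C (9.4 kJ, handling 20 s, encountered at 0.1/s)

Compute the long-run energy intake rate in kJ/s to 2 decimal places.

0.53 kJ/s

Energy encountered per unit search time: 0.12×16 + 0.1×9.4 = 2.86 kJ/s.
Handling time per unit search time: 0.12×20 + 0.1×20 = 4.4.
Rate = 2.86/(1 + 4.4) = 0.5296 kJ/s.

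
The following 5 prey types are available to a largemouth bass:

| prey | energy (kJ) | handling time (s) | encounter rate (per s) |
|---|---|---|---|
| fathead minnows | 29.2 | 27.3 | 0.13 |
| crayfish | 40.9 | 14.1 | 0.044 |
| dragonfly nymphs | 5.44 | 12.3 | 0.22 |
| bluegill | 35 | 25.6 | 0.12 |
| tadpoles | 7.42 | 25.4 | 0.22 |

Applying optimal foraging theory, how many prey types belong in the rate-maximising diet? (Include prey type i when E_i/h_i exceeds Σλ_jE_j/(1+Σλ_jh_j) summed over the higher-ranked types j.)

2

E/h in descending order: crayfish 2.9, bluegill 1.37, fathead minnows 1.07, dragonfly nymphs 0.442, tadpoles 0.292 kJ/s. The optimal diet is the largest prefix of this list for which every included type satisfies E_i/h_i > R on the types above it.
Rate on top 1: 1.111. bluegill: 1.37 > 1.111 → include.
Rate on top 2: 1.279. fathead minnows: 1.07 < 1.279 → exclude; stop.
Optimal diet: crayfish, bluegill — 2 of 5 types.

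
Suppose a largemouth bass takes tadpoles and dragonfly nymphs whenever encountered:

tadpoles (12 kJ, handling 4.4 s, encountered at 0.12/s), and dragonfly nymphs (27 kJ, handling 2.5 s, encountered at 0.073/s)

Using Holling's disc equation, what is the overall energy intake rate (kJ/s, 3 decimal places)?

R = (0.12×12 + 0.073×27) / (1 + 0.12×4.4 + 0.073×2.5) = 3.411/1.711 = 1.994 kJ/s.

1.994 kJ/s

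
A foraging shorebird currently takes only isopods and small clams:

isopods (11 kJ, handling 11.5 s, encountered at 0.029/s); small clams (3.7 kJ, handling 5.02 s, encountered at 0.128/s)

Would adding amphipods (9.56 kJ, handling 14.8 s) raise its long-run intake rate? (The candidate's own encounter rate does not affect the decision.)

Yes

Current rate: (0.029×11 + 0.128×3.7)/(1 + 0.029×11.5 + 0.128×5.02) = 0.4011 kJ/s.
amphipods: E/h = 9.56/14.8 = 0.6459 kJ/s.
Since 0.6459 > R, including amphipods increases the long-run rate.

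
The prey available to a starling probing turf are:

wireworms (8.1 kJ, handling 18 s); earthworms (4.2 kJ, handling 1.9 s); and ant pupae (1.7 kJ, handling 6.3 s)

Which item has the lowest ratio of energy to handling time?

ant pupae

Profitability E/h (kJ/s): wireworms = 8.1/18 = 0.45, earthworms = 4.2/1.9 = 2.21, ant pupae = 1.7/6.3 = 0.27.
Ranked: earthworms > wireworms > ant pupae.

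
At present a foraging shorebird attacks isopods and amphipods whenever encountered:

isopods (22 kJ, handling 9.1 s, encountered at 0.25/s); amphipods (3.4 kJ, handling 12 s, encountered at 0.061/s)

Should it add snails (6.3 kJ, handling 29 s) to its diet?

No

Intake rate on the current diet: R = (0.25×22 + 0.061×3.4) / (1 + 0.25×9.1 + 0.061×12) = 5.707/4.007 = 1.424 kJ/s.
Profitability of snails: 6.3/29 = 0.2172 kJ/s.
0.2172 < 1.424, so adding snails would lower the average — exclude it.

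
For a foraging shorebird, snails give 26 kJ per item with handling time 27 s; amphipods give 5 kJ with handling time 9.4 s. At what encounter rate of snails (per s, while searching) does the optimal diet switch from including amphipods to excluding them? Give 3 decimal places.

At the threshold, the rate on snails alone equals the profitability of amphipods: λ·26/(1 + λ·27) = 5/9.4 = 0.5319.
Rearranging, λ(26 − 0.5319×27) = 0.5319, so λ = 0.5319/11.64 = 0.0457 per s.

0.046 per s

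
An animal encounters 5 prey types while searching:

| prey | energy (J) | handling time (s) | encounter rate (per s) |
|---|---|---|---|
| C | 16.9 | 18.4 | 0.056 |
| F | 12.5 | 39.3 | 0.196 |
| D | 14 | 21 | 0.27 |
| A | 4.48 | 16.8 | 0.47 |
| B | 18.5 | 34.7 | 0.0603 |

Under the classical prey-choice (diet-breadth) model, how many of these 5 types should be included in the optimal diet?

Rank by E/h (J/s): C 0.918, D 0.667, B 0.533, F 0.318, A 0.267. Include each in turn until the next type's E/h falls below the running intake rate.
Rate on top 1: 0.4661. D: 0.667 > 0.4661 → include.
Rate on top 2: 0.6138. B: 0.533 < 0.6138 → exclude; stop.
Optimal diet: C, D — 2 of 5 types.

2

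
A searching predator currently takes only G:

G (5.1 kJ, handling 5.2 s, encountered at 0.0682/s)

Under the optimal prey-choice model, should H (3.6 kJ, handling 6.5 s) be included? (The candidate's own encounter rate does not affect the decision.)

Intake rate on the current diet: R = (0.0682×5.1) / (1 + 0.0682×5.2) = 0.3478/1.355 = 0.2568 kJ/s.
Profitability of H: 3.6/6.5 = 0.5538 kJ/s.
Since 0.5538 > R, including H increases the long-run rate.

Yes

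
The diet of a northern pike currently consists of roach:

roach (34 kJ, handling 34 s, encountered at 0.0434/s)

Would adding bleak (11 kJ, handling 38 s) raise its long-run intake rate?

No

On roach alone, R = ΣλE/(1+Σλh) = 1.476/2.476 = 0.5961 kJ/s.
Profitability of bleak: 11/38 = 0.2895 kJ/s.
Since 0.2895 < R, time spent handling bleak is better spent searching.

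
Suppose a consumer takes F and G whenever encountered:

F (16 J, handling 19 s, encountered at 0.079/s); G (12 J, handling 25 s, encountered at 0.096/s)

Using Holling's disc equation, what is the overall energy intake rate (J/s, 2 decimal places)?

0.49 J/s

R = Σλ_iE_i / (1 + Σλ_ih_i)
Numerator: 0.079×16 + 0.096×12 = 2.416
Denominator: 1 + 0.079×19 + 0.096×25 = 4.901
R = 2.416/4.901 = 0.493 J/s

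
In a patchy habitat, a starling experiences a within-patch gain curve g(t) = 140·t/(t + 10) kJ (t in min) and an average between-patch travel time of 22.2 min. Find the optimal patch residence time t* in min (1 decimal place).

Maximise g(t)/(T+t): set derivative to zero → g'(t)(T+t) = g(t).
g'(t) = 140·10/(t + 10)². Setting 140·10/(t+10)² = 140t/[(t+10)(22.2+t)] gives 10(22.2+t) = t(t+10), so t² = 10×22.2 = 222.
t* = √222 = 14.9 min.

14.9 min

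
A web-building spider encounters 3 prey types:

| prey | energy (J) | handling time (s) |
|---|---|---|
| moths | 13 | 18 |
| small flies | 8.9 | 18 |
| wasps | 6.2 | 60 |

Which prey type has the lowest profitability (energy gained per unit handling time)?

wasps

In descending order of E/h:
moths: 13/18 = 0.722 J/s
small flies: 8.9/18 = 0.494 J/s
wasps: 6.2/60 = 0.103 J/s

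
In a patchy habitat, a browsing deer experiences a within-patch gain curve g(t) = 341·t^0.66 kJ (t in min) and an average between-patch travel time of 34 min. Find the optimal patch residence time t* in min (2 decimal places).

Maximise g(t)/(T+t): set derivative to zero → g'(t)(T+t) = g(t).
g'(t) = 0.66·341·t^-0.34. Setting 0.66·341·t^-0.34 = 341·t^0.66/(34+t) gives 0.66(34+t) = t, so 0.34·t = 0.66×34.
t* = 0.66×34/0.34 = 66 min.

66.00 min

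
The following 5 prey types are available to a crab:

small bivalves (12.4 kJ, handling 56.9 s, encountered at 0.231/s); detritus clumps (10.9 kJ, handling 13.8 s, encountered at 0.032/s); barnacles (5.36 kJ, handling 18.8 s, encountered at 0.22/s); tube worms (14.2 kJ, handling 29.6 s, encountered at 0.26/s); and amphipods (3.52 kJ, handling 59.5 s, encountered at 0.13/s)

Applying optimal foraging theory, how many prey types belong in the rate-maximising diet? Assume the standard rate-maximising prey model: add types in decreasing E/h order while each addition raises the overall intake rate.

2

Profitabilities (E/h, kJ/s): detritus clumps 0.79, tube worms 0.48, barnacles 0.285, small bivalves 0.218, amphipods 0.0592. Add prey in this order while the next type's profitability exceeds the intake rate on those already taken.
Rate on top 1: 0.242. tube worms: 0.48 > 0.242 → include.
Rate on top 2: 0.4422. barnacles: 0.285 < 0.4422 → exclude; stop.
Optimal diet: detritus clumps, tube worms — 2 of 5 types.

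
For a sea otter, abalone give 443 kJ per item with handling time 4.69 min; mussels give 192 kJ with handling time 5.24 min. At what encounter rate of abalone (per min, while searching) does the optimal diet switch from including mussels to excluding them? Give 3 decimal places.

0.135 per min

The zero-one rule: include mussels iff E₂/h₂ > λE₁/(1+λh₁). Equality gives the switch point.
λE₁h₂ = E₂ + λE₂h₁ ⇒ λ = E₂/(E₁h₂ − E₂h₁) = 192/(2321 − 900.5) = 0.1351 per min.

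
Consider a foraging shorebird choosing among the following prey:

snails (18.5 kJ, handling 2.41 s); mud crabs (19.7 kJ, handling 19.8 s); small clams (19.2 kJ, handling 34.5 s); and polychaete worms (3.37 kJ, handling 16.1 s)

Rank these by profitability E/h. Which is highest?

Profitability E/h (kJ/s): snails = 18.5/2.41 = 7.68, mud crabs = 19.7/19.8 = 0.995, small clams = 19.2/34.5 = 0.557, polychaete worms = 3.37/16.1 = 0.209.
Ranked: snails > mud crabs > small clams > polychaete worms.

snails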